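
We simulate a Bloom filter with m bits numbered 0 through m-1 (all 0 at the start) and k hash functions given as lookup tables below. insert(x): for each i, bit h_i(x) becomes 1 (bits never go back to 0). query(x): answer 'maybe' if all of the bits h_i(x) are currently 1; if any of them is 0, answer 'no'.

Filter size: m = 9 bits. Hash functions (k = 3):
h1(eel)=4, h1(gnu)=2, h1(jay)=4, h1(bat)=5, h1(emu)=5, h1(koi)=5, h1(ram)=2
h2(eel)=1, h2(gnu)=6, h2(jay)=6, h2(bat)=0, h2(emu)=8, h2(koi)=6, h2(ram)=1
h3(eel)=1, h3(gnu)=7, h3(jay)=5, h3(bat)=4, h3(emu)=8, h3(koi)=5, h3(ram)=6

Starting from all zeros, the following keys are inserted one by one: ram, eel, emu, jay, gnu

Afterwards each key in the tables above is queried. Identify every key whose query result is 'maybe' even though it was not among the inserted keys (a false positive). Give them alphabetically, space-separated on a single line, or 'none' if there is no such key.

Start: bits=000000000
After insert 'ram': sets bits 1 2 6 -> bits=011000100
After insert 'eel': sets bits 1 4 -> bits=011010100
After insert 'emu': sets bits 5 8 -> bits=011011101
After insert 'jay': sets bits 4 5 6 -> bits=011011101
After insert 'gnu': sets bits 2 6 7 -> bits=011011111
Not inserted: bat koi — query each against bits=011011111:
query bat: checks bit0=0, bit4=1, bit5=1 (has a 0) -> no => not a false positive
query koi: checks bit5=1, bit6=1 (all 1) -> maybe => FALSE POSITIVE
False positives (alphabetical): koi

Answer: koi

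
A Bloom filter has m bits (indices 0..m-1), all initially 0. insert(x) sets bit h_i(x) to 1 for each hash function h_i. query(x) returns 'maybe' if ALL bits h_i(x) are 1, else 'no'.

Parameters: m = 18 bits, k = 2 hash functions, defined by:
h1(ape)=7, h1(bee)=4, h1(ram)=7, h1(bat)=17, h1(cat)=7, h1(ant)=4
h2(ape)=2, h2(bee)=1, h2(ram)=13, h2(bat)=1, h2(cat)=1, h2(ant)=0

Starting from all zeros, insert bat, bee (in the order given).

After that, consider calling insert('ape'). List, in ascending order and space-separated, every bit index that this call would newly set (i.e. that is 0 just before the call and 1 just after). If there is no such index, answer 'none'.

Start: bits=000000000000000000
After insert 'bat': sets bits 1 17 -> bits=010000000000000001
After insert 'bee': sets bits 1 4 -> bits=010010000000000001
insert 'ape' would touch bits 2 7; currently bit2=0, bit7=0
Bits that are 0 among those (would change 0->1): 2 7

Answer: 2 7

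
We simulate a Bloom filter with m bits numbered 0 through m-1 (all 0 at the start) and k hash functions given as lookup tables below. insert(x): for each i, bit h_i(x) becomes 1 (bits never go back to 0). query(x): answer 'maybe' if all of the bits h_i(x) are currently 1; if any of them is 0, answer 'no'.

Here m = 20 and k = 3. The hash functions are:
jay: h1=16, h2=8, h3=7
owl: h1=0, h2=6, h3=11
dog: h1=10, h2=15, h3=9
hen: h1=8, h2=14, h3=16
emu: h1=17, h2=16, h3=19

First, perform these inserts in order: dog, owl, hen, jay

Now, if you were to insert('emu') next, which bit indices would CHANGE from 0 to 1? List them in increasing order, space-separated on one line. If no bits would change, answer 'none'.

Start: bits=00000000000000000000
After insert 'dog': sets bits 9 10 15 -> bits=00000000011000010000
After insert 'owl': sets bits 0 6 11 -> bits=10000010011100010000
After insert 'hen': sets bits 8 14 16 -> bits=10000010111100111000
After insert 'jay': sets bits 7 8 16 -> bits=10000011111100111000
insert 'emu' would touch bits 16 17 19; currently bit16=1, bit17=0, bit19=0
Bits that are 0 among those (would change 0->1): 17 19

Answer: 17 19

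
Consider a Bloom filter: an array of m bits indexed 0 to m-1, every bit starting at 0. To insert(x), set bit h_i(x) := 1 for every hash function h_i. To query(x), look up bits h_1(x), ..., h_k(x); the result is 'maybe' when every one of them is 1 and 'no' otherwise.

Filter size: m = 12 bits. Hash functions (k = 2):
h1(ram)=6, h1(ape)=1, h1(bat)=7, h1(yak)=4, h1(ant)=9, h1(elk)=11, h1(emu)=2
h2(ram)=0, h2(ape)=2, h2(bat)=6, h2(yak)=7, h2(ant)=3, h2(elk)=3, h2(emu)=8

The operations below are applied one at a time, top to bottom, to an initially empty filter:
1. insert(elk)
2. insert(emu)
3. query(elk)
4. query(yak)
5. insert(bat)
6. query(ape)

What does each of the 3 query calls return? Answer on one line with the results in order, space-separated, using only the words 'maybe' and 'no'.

Answer: maybe no no

Derivation:
Start: bits=000000000000
Op 1: insert elk -> sets bits 3 11 -> bits=000100000001
Op 2: insert emu -> sets bits 2 8 -> bits=001100001001
Op 3: query elk -> checks bit3=1, bit11=1 (all 1) -> maybe
Op 4: query yak -> checks bit4=0, bit7=0 (has a 0) -> no
Op 5: insert bat -> sets bits 6 7 -> bits=001100111001
Op 6: query ape -> checks bit1=0, bit2=1 (has a 0) -> no
Query results in order: maybe no no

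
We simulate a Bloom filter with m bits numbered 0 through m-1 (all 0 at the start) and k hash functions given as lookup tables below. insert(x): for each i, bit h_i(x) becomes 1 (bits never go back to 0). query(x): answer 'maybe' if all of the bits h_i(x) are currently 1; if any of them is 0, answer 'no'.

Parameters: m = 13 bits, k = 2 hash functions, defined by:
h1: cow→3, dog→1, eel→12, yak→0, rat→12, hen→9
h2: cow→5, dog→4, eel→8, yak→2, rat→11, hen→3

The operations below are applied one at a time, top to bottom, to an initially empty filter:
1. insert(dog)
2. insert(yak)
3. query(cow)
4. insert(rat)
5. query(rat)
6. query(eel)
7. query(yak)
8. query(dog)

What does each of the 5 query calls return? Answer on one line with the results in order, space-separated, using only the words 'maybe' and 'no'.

Answer: no maybe no maybe maybe

Derivation:
Start: bits=0000000000000
Op 1: insert dog -> sets bits 1 4 -> bits=0100100000000
Op 2: insert yak -> sets bits 0 2 -> bits=1110100000000
Op 3: query cow -> checks bit3=0, bit5=0 (has a 0) -> no
Op 4: insert rat -> sets bits 11 12 -> bits=1110100000011
Op 5: query rat -> checks bit11=1, bit12=1 (all 1) -> maybe
Op 6: query eel -> checks bit8=0, bit12=1 (has a 0) -> no
Op 7: query yak -> checks bit0=1, bit2=1 (all 1) -> maybe
Op 8: query dog -> checks bit1=1, bit4=1 (all 1) -> maybe
Query results in order: no maybe no maybe maybe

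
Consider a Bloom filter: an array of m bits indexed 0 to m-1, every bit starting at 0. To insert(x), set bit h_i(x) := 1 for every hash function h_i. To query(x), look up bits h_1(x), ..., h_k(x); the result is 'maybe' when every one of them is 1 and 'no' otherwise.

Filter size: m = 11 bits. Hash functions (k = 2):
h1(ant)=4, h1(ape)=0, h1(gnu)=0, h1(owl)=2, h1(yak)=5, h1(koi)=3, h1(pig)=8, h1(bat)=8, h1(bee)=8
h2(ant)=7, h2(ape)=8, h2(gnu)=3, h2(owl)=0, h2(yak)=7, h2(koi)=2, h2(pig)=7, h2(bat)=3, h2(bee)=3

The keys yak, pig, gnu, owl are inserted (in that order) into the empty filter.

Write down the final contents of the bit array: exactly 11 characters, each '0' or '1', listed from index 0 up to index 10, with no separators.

Start: bits=00000000000
After insert 'yak': sets bits 5 7 -> bits=00000101000
After insert 'pig': sets bits 7 8 -> bits=00000101100
After insert 'gnu': sets bits 0 3 -> bits=10010101100
After insert 'owl': sets bits 0 2 -> bits=10110101100

Answer: 10110101100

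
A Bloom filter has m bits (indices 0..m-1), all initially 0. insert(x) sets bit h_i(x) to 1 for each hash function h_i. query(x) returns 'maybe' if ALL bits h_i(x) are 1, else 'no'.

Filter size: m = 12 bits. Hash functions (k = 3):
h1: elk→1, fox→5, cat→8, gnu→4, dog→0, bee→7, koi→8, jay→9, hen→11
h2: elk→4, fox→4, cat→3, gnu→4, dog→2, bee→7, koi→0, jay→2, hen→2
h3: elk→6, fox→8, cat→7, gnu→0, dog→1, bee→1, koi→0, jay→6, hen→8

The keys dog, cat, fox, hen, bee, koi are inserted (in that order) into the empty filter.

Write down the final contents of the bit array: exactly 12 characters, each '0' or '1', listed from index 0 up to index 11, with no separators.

Start: bits=000000000000
After insert 'dog': sets bits 0 1 2 -> bits=111000000000
After insert 'cat': sets bits 3 7 8 -> bits=111100011000
After insert 'fox': sets bits 4 5 8 -> bits=111111011000
After insert 'hen': sets bits 2 8 11 -> bits=111111011001
After insert 'bee': sets bits 1 7 -> bits=111111011001
After insert 'koi': sets bits 0 8 -> bits=111111011001

Answer: 111111011001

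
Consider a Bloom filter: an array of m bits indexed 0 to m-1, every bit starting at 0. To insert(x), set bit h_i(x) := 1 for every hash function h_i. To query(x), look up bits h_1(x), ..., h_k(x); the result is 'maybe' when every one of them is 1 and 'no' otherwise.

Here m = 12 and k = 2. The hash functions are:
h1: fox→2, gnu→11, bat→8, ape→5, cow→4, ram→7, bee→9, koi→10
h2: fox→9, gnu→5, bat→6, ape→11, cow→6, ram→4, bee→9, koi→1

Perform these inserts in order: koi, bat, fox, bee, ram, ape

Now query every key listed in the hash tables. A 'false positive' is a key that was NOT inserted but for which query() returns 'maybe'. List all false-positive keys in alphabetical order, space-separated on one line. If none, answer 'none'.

Start: bits=000000000000
After insert 'koi': sets bits 1 10 -> bits=010000000010
After insert 'bat': sets bits 6 8 -> bits=010000101010
After insert 'fox': sets bits 2 9 -> bits=011000101110
After insert 'bee': sets bits 9 -> bits=011000101110
After insert 'ram': sets bits 4 7 -> bits=011010111110
After insert 'ape': sets bits 5 11 -> bits=011011111111
Not inserted: cow gnu — query each against bits=011011111111:
query cow: checks bit4=1, bit6=1 (all 1) -> maybe => FALSE POSITIVE
query gnu: checks bit5=1, bit11=1 (all 1) -> maybe => FALSE POSITIVE
False positives (alphabetical): cow gnu

Answer: cow gnu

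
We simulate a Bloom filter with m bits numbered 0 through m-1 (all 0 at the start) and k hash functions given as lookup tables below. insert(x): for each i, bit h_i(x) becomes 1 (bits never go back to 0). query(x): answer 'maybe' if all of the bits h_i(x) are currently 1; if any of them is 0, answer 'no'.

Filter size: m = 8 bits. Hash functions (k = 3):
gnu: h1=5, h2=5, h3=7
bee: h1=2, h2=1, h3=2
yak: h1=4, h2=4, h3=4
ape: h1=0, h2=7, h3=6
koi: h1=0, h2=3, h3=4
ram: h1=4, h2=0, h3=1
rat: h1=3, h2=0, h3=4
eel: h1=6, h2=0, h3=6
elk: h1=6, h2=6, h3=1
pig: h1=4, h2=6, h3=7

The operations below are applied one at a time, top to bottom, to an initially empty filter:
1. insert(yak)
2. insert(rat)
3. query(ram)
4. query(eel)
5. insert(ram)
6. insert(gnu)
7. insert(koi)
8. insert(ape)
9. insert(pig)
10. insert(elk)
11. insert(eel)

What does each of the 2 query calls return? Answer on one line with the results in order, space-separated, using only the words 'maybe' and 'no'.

Start: bits=00000000
Op 1: insert yak -> sets bits 4 -> bits=00001000
Op 2: insert rat -> sets bits 0 3 4 -> bits=10011000
Op 3: query ram -> checks bit0=1, bit1=0, bit4=1 (has a 0) -> no
Op 4: query eel -> checks bit0=1, bit6=0 (has a 0) -> no
Op 5: insert ram -> sets bits 0 1 4 -> bits=11011000
Op 6: insert gnu -> sets bits 5 7 -> bits=11011101
Op 7: insert koi -> sets bits 0 3 4 -> bits=11011101
Op 8: insert ape -> sets bits 0 6 7 -> bits=11011111
Op 9: insert pig -> sets bits 4 6 7 -> bits=11011111
Op 10: insert elk -> sets bits 1 6 -> bits=11011111
Op 11: insert eel -> sets bits 0 6 -> bits=11011111
Query results in order: no no

Answer: no no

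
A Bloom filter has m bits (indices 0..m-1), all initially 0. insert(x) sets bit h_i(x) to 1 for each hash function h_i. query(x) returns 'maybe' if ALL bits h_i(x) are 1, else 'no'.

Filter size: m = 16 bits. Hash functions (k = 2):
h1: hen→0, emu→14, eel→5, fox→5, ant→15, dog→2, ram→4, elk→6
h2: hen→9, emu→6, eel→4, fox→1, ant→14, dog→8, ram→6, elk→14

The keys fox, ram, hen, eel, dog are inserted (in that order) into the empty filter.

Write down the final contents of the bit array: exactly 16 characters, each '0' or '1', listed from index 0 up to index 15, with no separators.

Answer: 1110111011000000

Derivation:
Start: bits=0000000000000000
After insert 'fox': sets bits 1 5 -> bits=0100010000000000
After insert 'ram': sets bits 4 6 -> bits=0100111000000000
After insert 'hen': sets bits 0 9 -> bits=1100111001000000
After insert 'eel': sets bits 4 5 -> bits=1100111001000000
After insert 'dog': sets bits 2 8 -> bits=1110111011000000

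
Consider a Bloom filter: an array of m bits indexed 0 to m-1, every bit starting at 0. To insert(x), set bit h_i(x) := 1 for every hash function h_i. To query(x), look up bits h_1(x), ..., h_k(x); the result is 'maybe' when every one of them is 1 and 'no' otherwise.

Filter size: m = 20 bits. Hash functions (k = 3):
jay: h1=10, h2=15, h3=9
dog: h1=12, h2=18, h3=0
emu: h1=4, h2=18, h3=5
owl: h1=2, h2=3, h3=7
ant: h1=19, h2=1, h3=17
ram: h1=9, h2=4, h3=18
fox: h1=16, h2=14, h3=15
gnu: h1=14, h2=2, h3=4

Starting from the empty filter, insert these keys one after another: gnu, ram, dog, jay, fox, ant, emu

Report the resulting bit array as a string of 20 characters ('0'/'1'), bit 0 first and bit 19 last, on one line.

Start: bits=00000000000000000000
After insert 'gnu': sets bits 2 4 14 -> bits=00101000000000100000
After insert 'ram': sets bits 4 9 18 -> bits=00101000010000100010
After insert 'dog': sets bits 0 12 18 -> bits=10101000010010100010
After insert 'jay': sets bits 9 10 15 -> bits=10101000011010110010
After insert 'fox': sets bits 14 15 16 -> bits=10101000011010111010
After insert 'ant': sets bits 1 17 19 -> bits=11101000011010111111
After insert 'emu': sets bits 4 5 18 -> bits=11101100011010111111

Answer: 11101100011010111111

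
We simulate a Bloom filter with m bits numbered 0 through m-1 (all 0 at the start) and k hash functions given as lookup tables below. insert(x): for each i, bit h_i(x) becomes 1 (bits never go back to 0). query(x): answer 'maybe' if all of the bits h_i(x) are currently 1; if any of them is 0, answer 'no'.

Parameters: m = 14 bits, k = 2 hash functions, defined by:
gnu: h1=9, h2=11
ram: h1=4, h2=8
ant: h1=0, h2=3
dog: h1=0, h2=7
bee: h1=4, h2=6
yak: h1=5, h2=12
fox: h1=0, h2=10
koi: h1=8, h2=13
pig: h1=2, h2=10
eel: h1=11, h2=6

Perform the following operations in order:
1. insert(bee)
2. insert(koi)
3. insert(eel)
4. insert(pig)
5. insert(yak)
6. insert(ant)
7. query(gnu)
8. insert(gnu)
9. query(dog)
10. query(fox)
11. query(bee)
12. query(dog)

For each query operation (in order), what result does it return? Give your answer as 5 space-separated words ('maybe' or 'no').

Answer: no no maybe maybe no

Derivation:
Start: bits=00000000000000
Op 1: insert bee -> sets bits 4 6 -> bits=00001010000000
Op 2: insert koi -> sets bits 8 13 -> bits=00001010100001
Op 3: insert eel -> sets bits 6 11 -> bits=00001010100101
Op 4: insert pig -> sets bits 2 10 -> bits=00101010101101
Op 5: insert yak -> sets bits 5 12 -> bits=00101110101111
Op 6: insert ant -> sets bits 0 3 -> bits=10111110101111
Op 7: query gnu -> checks bit9=0, bit11=1 (has a 0) -> no
Op 8: insert gnu -> sets bits 9 11 -> bits=10111110111111
Op 9: query dog -> checks bit0=1, bit7=0 (has a 0) -> no
Op 10: query fox -> checks bit0=1, bit10=1 (all 1) -> maybe
Op 11: query bee -> checks bit4=1, bit6=1 (all 1) -> maybe
Op 12: query dog -> checks bit0=1, bit7=0 (has a 0) -> no
Query results in order: no no maybe maybe no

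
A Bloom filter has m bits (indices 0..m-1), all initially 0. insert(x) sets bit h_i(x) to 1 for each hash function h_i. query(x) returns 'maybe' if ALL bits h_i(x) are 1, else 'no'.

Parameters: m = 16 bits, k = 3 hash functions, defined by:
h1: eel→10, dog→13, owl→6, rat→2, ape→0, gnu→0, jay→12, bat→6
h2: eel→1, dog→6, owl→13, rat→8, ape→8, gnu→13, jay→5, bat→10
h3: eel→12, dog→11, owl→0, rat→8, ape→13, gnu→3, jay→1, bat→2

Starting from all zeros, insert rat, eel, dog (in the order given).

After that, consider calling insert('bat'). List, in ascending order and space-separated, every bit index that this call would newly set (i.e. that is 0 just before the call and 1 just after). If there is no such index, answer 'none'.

Start: bits=0000000000000000
After insert 'rat': sets bits 2 8 -> bits=0010000010000000
After insert 'eel': sets bits 1 10 12 -> bits=0110000010101000
After insert 'dog': sets bits 6 11 13 -> bits=0110001010111100
insert 'bat' would touch bits 2 6 10; currently bit2=1, bit6=1, bit10=1
Bits that are 0 among those (would change 0->1): none

Answer: none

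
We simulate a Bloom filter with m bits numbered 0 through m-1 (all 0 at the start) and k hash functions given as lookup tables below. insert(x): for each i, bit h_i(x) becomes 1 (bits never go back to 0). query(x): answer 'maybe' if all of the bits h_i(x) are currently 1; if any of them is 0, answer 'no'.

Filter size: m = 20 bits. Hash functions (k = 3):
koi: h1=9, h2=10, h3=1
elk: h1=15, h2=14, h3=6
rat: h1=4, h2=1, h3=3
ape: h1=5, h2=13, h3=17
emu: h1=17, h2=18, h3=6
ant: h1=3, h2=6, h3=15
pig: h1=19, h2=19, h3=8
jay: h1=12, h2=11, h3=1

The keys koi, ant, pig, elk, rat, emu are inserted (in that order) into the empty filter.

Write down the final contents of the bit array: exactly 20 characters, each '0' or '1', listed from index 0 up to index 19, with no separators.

Answer: 01011010111000110111

Derivation:
Start: bits=00000000000000000000
After insert 'koi': sets bits 1 9 10 -> bits=01000000011000000000
After insert 'ant': sets bits 3 6 15 -> bits=01010010011000010000
After insert 'pig': sets bits 8 19 -> bits=01010010111000010001
After insert 'elk': sets bits 6 14 15 -> bits=01010010111000110001
After insert 'rat': sets bits 1 3 4 -> bits=01011010111000110001
After insert 'emu': sets bits 6 17 18 -> bits=01011010111000110111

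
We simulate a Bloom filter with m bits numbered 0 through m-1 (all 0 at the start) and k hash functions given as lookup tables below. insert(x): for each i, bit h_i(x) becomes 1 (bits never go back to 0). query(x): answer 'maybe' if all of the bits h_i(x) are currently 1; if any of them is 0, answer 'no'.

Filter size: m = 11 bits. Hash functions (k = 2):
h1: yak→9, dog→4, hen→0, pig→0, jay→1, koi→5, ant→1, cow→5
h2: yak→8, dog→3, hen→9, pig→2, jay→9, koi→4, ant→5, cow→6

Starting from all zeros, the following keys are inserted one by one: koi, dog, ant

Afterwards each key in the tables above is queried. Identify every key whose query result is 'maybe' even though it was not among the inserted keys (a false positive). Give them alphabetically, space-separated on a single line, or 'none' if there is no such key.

Start: bits=00000000000
After insert 'koi': sets bits 4 5 -> bits=00001100000
After insert 'dog': sets bits 3 4 -> bits=00011100000
After insert 'ant': sets bits 1 5 -> bits=01011100000
Not inserted: cow hen jay pig yak — query each against bits=01011100000:
query cow: checks bit5=1, bit6=0 (has a 0) -> no => not a false positive
query hen: checks bit0=0, bit9=0 (has a 0) -> no => not a false positive
query jay: checks bit1=1, bit9=0 (has a 0) -> no => not a false positive
query pig: checks bit0=0, bit2=0 (has a 0) -> no => not a false positive
query yak: checks bit8=0, bit9=0 (has a 0) -> no => not a false positive
False positives (alphabetical): none

Answer: none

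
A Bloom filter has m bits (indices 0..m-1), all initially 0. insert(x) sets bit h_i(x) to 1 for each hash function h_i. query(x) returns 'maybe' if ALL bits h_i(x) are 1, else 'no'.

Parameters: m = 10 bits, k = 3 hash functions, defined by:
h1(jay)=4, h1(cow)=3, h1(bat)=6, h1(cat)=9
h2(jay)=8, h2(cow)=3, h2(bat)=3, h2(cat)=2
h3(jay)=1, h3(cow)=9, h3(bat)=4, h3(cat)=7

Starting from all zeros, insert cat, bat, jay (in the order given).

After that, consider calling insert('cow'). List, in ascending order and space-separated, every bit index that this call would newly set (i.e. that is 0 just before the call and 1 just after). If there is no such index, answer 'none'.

Start: bits=0000000000
After insert 'cat': sets bits 2 7 9 -> bits=0010000101
After insert 'bat': sets bits 3 4 6 -> bits=0011101101
After insert 'jay': sets bits 1 4 8 -> bits=0111101111
insert 'cow' would touch bits 3 9; currently bit3=1, bit9=1
Bits that are 0 among those (would change 0->1): none

Answer: none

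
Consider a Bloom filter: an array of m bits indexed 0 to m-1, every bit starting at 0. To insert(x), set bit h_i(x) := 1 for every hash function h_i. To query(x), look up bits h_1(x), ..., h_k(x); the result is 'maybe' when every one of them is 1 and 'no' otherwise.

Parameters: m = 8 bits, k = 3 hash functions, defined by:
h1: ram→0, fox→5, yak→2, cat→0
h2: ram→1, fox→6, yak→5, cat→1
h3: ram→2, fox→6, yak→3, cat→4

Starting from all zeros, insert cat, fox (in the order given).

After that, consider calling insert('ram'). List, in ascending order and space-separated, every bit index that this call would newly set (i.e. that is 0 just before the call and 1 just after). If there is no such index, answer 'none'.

Answer: 2

Derivation:
Start: bits=00000000
After insert 'cat': sets bits 0 1 4 -> bits=11001000
After insert 'fox': sets bits 5 6 -> bits=11001110
insert 'ram' would touch bits 0 1 2; currently bit0=1, bit1=1, bit2=0
Bits that are 0 among those (would change 0->1): 2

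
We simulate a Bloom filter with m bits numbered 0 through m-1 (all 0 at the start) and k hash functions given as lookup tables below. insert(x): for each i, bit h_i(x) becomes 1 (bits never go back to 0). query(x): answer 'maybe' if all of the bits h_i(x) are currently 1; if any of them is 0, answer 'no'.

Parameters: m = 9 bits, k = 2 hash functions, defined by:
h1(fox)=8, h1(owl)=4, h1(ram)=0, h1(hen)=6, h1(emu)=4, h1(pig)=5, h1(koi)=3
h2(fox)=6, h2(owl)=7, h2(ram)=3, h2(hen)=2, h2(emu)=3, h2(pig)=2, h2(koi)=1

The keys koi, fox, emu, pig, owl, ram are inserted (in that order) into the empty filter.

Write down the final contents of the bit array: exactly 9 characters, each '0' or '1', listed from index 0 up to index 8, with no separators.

Start: bits=000000000
After insert 'koi': sets bits 1 3 -> bits=010100000
After insert 'fox': sets bits 6 8 -> bits=010100101
After insert 'emu': sets bits 3 4 -> bits=010110101
After insert 'pig': sets bits 2 5 -> bits=011111101
After insert 'owl': sets bits 4 7 -> bits=011111111
After insert 'ram': sets bits 0 3 -> bits=111111111

Answer: 111111111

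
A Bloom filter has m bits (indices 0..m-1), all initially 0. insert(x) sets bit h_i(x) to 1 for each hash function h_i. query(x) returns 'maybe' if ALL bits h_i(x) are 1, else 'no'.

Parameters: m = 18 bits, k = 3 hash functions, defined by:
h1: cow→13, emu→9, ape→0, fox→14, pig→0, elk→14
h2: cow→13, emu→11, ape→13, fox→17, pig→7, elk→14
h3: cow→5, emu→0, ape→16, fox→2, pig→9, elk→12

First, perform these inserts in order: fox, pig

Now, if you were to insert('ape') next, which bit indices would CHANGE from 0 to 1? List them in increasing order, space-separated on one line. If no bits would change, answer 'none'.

Answer: 13 16

Derivation:
Start: bits=000000000000000000
After insert 'fox': sets bits 2 14 17 -> bits=001000000000001001
After insert 'pig': sets bits 0 7 9 -> bits=101000010100001001
insert 'ape' would touch bits 0 13 16; currently bit0=1, bit13=0, bit16=0
Bits that are 0 among those (would change 0->1): 13 16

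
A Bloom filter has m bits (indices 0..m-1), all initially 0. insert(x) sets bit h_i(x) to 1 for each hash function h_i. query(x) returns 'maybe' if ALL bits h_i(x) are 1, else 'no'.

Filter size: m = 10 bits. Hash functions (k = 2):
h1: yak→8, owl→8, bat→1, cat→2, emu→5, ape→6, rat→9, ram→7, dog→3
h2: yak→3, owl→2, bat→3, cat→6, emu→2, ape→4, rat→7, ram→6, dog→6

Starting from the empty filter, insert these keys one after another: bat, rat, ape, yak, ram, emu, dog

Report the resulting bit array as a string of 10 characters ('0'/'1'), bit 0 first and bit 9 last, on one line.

Answer: 0111111111

Derivation:
Start: bits=0000000000
After insert 'bat': sets bits 1 3 -> bits=0101000000
After insert 'rat': sets bits 7 9 -> bits=0101000101
After insert 'ape': sets bits 4 6 -> bits=0101101101
After insert 'yak': sets bits 3 8 -> bits=0101101111
After insert 'ram': sets bits 6 7 -> bits=0101101111
After insert 'emu': sets bits 2 5 -> bits=0111111111
After insert 'dog': sets bits 3 6 -> bits=0111111111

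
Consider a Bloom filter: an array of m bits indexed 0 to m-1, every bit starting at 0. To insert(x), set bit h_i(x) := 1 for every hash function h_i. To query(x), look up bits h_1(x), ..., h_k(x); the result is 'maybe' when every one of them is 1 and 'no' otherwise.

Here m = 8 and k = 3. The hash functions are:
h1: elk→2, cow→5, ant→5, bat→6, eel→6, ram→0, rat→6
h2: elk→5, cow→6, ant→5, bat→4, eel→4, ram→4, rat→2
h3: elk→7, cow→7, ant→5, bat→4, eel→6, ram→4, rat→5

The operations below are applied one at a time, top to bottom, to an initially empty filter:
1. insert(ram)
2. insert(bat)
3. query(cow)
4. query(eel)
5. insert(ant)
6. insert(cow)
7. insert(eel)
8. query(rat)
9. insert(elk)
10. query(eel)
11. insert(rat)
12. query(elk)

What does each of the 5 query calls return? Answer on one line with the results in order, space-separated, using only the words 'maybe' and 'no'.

Start: bits=00000000
Op 1: insert ram -> sets bits 0 4 -> bits=10001000
Op 2: insert bat -> sets bits 4 6 -> bits=10001010
Op 3: query cow -> checks bit5=0, bit6=1, bit7=0 (has a 0) -> no
Op 4: query eel -> checks bit4=1, bit6=1 (all 1) -> maybe
Op 5: insert ant -> sets bits 5 -> bits=10001110
Op 6: insert cow -> sets bits 5 6 7 -> bits=10001111
Op 7: insert eel -> sets bits 4 6 -> bits=10001111
Op 8: query rat -> checks bit2=0, bit5=1, bit6=1 (has a 0) -> no
Op 9: insert elk -> sets bits 2 5 7 -> bits=10101111
Op 10: query eel -> checks bit4=1, bit6=1 (all 1) -> maybe
Op 11: insert rat -> sets bits 2 5 6 -> bits=10101111
Op 12: query elk -> checks bit2=1, bit5=1, bit7=1 (all 1) -> maybe
Query results in order: no maybe no maybe maybe

Answer: no maybe no maybe maybe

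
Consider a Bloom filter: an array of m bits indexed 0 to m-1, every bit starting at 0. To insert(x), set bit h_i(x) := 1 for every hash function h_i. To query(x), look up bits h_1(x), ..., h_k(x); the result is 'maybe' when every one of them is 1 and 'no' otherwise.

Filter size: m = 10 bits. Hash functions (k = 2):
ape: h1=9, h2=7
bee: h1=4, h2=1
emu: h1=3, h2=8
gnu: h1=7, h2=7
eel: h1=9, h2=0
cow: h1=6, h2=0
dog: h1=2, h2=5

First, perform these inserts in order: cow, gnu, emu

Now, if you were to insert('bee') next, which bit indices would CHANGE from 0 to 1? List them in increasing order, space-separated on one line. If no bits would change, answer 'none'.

Start: bits=0000000000
After insert 'cow': sets bits 0 6 -> bits=1000001000
After insert 'gnu': sets bits 7 -> bits=1000001100
After insert 'emu': sets bits 3 8 -> bits=1001001110
insert 'bee' would touch bits 1 4; currently bit1=0, bit4=0
Bits that are 0 among those (would change 0->1): 1 4

Answer: 1 4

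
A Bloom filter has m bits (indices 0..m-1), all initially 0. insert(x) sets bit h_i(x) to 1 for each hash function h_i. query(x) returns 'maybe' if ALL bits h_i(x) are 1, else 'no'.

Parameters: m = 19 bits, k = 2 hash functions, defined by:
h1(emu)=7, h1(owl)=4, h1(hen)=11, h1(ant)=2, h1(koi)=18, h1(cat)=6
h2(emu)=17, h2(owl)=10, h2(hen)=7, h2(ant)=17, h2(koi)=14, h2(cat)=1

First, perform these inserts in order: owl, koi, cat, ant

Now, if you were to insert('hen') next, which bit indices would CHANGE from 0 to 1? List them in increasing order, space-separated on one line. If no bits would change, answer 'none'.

Start: bits=0000000000000000000
After insert 'owl': sets bits 4 10 -> bits=0000100000100000000
After insert 'koi': sets bits 14 18 -> bits=0000100000100010001
After insert 'cat': sets bits 1 6 -> bits=0100101000100010001
After insert 'ant': sets bits 2 17 -> bits=0110101000100010011
insert 'hen' would touch bits 7 11; currently bit7=0, bit11=0
Bits that are 0 among those (would change 0->1): 7 11

Answer: 7 11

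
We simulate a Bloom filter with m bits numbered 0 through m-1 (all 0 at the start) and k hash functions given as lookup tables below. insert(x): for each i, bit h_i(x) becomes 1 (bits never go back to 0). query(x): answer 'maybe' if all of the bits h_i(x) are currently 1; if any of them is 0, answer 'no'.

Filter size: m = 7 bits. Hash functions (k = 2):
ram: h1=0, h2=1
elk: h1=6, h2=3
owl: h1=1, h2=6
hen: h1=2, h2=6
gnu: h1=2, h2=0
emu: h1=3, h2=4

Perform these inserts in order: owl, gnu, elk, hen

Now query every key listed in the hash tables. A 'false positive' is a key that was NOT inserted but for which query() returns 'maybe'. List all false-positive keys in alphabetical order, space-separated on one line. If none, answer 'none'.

Answer: ram

Derivation:
Start: bits=0000000
After insert 'owl': sets bits 1 6 -> bits=0100001
After insert 'gnu': sets bits 0 2 -> bits=1110001
After insert 'elk': sets bits 3 6 -> bits=1111001
After insert 'hen': sets bits 2 6 -> bits=1111001
Not inserted: emu ram — query each against bits=1111001:
query emu: checks bit3=1, bit4=0 (has a 0) -> no => not a false positive
query ram: checks bit0=1, bit1=1 (all 1) -> maybe => FALSE POSITIVE
False positives (alphabetical): ram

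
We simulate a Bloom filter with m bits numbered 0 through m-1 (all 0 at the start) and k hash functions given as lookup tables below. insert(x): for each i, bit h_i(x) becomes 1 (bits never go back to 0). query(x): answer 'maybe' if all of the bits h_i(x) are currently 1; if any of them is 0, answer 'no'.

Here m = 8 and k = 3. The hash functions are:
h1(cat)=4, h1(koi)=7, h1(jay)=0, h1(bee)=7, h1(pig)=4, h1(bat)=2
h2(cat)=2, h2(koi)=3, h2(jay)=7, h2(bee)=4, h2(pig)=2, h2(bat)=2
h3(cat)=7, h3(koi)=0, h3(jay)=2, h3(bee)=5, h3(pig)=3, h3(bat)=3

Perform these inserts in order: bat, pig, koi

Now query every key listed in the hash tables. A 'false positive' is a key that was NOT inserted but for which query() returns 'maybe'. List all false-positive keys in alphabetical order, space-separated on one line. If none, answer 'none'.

Start: bits=00000000
After insert 'bat': sets bits 2 3 -> bits=00110000
After insert 'pig': sets bits 2 3 4 -> bits=00111000
After insert 'koi': sets bits 0 3 7 -> bits=10111001
Not inserted: bee cat jay — query each against bits=10111001:
query bee: checks bit4=1, bit5=0, bit7=1 (has a 0) -> no => not a false positive
query cat: checks bit2=1, bit4=1, bit7=1 (all 1) -> maybe => FALSE POSITIVE
query jay: checks bit0=1, bit2=1, bit7=1 (all 1) -> maybe => FALSE POSITIVE
False positives (alphabetical): cat jay

Answer: cat jay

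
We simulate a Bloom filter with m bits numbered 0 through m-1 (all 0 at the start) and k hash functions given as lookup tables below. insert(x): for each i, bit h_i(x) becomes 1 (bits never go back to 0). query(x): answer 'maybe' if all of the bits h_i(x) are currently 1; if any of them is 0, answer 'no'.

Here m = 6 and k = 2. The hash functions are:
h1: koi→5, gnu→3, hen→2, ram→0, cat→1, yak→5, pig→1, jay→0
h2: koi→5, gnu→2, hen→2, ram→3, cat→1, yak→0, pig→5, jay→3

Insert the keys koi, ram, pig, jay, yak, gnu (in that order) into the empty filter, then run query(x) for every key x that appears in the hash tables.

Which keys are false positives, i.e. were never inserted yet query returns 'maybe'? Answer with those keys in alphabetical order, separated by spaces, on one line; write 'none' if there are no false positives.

Start: bits=000000
After insert 'koi': sets bits 5 -> bits=000001
After insert 'ram': sets bits 0 3 -> bits=100101
After insert 'pig': sets bits 1 5 -> bits=110101
After insert 'jay': sets bits 0 3 -> bits=110101
After insert 'yak': sets bits 0 5 -> bits=110101
After insert 'gnu': sets bits 2 3 -> bits=111101
Not inserted: cat hen — query each against bits=111101:
query cat: checks bit1=1 (all 1) -> maybe => FALSE POSITIVE
query hen: checks bit2=1 (all 1) -> maybe => FALSE POSITIVE
False positives (alphabetical): cat hen

Answer: cat hen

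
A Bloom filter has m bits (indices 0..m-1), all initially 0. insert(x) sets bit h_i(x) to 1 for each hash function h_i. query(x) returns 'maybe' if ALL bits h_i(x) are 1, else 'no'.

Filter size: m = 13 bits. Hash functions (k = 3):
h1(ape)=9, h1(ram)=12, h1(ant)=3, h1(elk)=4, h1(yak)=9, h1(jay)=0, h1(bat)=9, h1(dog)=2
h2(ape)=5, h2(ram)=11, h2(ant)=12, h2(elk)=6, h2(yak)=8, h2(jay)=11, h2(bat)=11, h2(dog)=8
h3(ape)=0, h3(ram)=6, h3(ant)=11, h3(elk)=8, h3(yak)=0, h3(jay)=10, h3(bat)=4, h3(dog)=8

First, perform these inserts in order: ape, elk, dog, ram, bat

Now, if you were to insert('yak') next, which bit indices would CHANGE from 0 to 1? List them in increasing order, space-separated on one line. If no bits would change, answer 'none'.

Answer: none

Derivation:
Start: bits=0000000000000
After insert 'ape': sets bits 0 5 9 -> bits=1000010001000
After insert 'elk': sets bits 4 6 8 -> bits=1000111011000
After insert 'dog': sets bits 2 8 -> bits=1010111011000
After insert 'ram': sets bits 6 11 12 -> bits=1010111011011
After insert 'bat': sets bits 4 9 11 -> bits=1010111011011
insert 'yak' would touch bits 0 8 9; currently bit0=1, bit8=1, bit9=1
Bits that are 0 among those (would change 0->1): none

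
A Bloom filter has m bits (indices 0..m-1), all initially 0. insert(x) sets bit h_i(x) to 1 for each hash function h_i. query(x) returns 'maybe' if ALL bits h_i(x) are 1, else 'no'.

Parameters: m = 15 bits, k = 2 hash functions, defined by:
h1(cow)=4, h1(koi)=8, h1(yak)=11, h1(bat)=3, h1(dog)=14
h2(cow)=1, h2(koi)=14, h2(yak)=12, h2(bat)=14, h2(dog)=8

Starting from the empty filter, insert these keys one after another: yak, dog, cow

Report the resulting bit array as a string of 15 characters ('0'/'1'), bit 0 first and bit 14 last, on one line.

Start: bits=000000000000000
After insert 'yak': sets bits 11 12 -> bits=000000000001100
After insert 'dog': sets bits 8 14 -> bits=000000001001101
After insert 'cow': sets bits 1 4 -> bits=010010001001101

Answer: 010010001001101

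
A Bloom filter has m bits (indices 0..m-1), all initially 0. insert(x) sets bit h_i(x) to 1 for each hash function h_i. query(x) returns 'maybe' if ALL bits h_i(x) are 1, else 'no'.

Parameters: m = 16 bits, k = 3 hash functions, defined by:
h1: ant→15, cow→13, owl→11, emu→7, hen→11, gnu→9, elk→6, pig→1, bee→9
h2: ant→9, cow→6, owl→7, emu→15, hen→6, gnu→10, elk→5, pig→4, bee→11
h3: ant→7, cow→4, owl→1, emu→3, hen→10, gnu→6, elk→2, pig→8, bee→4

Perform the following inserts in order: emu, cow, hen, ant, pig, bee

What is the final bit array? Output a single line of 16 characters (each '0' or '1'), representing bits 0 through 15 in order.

Start: bits=0000000000000000
After insert 'emu': sets bits 3 7 15 -> bits=0001000100000001
After insert 'cow': sets bits 4 6 13 -> bits=0001101100000101
After insert 'hen': sets bits 6 10 11 -> bits=0001101100110101
After insert 'ant': sets bits 7 9 15 -> bits=0001101101110101
After insert 'pig': sets bits 1 4 8 -> bits=0101101111110101
After insert 'bee': sets bits 4 9 11 -> bits=0101101111110101

Answer: 0101101111110101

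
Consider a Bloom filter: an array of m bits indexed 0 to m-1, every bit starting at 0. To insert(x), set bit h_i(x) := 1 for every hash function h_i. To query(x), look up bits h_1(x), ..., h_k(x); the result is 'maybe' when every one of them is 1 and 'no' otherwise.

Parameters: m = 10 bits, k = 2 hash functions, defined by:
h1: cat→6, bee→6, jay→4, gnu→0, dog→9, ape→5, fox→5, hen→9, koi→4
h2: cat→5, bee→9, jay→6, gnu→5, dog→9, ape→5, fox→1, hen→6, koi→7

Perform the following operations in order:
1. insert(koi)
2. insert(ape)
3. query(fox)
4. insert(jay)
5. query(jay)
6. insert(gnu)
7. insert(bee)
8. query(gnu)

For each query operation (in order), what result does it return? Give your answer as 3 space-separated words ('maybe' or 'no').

Answer: no maybe maybe

Derivation:
Start: bits=0000000000
Op 1: insert koi -> sets bits 4 7 -> bits=0000100100
Op 2: insert ape -> sets bits 5 -> bits=0000110100
Op 3: query fox -> checks bit1=0, bit5=1 (has a 0) -> no
Op 4: insert jay -> sets bits 4 6 -> bits=0000111100
Op 5: query jay -> checks bit4=1, bit6=1 (all 1) -> maybe
Op 6: insert gnu -> sets bits 0 5 -> bits=1000111100
Op 7: insert bee -> sets bits 6 9 -> bits=1000111101
Op 8: query gnu -> checks bit0=1, bit5=1 (all 1) -> maybe
Query results in order: no maybe maybe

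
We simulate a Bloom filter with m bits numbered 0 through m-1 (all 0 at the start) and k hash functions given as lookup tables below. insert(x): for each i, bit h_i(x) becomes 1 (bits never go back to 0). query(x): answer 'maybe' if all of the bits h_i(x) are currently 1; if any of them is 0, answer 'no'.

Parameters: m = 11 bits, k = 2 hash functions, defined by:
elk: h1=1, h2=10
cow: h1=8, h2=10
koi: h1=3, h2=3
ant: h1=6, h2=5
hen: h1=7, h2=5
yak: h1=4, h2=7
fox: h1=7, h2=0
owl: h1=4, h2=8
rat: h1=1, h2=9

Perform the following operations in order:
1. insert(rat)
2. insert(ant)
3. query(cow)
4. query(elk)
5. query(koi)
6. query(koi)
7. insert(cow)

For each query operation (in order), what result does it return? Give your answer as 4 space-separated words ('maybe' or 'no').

Start: bits=00000000000
Op 1: insert rat -> sets bits 1 9 -> bits=01000000010
Op 2: insert ant -> sets bits 5 6 -> bits=01000110010
Op 3: query cow -> checks bit8=0, bit10=0 (has a 0) -> no
Op 4: query elk -> checks bit1=1, bit10=0 (has a 0) -> no
Op 5: query koi -> checks bit3=0 (has a 0) -> no
Op 6: query koi -> checks bit3=0 (has a 0) -> no
Op 7: insert cow -> sets bits 8 10 -> bits=01000110111
Query results in order: no no no no

Answer: no no no no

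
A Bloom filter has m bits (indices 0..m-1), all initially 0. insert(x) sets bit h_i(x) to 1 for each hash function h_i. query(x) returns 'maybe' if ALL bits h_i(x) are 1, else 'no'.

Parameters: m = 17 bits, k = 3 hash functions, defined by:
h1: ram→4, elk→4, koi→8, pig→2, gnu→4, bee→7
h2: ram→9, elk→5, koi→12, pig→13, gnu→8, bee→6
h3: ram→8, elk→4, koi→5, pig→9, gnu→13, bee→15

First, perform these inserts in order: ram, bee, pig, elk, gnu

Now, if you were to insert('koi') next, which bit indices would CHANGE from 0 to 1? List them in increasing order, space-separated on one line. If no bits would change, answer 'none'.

Start: bits=00000000000000000
After insert 'ram': sets bits 4 8 9 -> bits=00001000110000000
After insert 'bee': sets bits 6 7 15 -> bits=00001011110000010
After insert 'pig': sets bits 2 9 13 -> bits=00101011110001010
After insert 'elk': sets bits 4 5 -> bits=00101111110001010
After insert 'gnu': sets bits 4 8 13 -> bits=00101111110001010
insert 'koi' would touch bits 5 8 12; currently bit5=1, bit8=1, bit12=0
Bits that are 0 among those (would change 0->1): 12

Answer: 12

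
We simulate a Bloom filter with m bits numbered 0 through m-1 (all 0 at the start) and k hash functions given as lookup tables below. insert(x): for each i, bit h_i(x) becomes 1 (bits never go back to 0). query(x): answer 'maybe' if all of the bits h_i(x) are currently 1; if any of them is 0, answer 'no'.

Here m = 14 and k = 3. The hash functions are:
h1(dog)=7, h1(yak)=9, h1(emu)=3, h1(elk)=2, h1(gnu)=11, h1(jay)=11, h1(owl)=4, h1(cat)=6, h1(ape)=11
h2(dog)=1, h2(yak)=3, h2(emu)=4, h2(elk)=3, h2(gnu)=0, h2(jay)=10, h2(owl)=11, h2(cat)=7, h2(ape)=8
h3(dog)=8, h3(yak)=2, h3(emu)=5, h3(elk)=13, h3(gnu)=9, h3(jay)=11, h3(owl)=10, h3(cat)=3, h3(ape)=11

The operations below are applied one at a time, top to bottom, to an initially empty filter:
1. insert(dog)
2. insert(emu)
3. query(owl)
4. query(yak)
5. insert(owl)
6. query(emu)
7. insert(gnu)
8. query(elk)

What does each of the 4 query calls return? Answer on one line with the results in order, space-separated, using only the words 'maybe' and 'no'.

Answer: no no maybe no

Derivation:
Start: bits=00000000000000
Op 1: insert dog -> sets bits 1 7 8 -> bits=01000001100000
Op 2: insert emu -> sets bits 3 4 5 -> bits=01011101100000
Op 3: query owl -> checks bit4=1, bit10=0, bit11=0 (has a 0) -> no
Op 4: query yak -> checks bit2=0, bit3=1, bit9=0 (has a 0) -> no
Op 5: insert owl -> sets bits 4 10 11 -> bits=01011101101100
Op 6: query emu -> checks bit3=1, bit4=1, bit5=1 (all 1) -> maybe
Op 7: insert gnu -> sets bits 0 9 11 -> bits=11011101111100
Op 8: query elk -> checks bit2=0, bit3=1, bit13=0 (has a 0) -> no
Query results in order: no no maybe no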